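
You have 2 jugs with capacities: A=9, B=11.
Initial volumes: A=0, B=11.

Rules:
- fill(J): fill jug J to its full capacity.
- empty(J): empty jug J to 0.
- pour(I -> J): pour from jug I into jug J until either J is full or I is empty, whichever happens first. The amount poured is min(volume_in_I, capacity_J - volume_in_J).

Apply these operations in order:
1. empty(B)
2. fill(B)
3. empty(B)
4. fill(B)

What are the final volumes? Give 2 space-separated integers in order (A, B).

Step 1: empty(B) -> (A=0 B=0)
Step 2: fill(B) -> (A=0 B=11)
Step 3: empty(B) -> (A=0 B=0)
Step 4: fill(B) -> (A=0 B=11)

Answer: 0 11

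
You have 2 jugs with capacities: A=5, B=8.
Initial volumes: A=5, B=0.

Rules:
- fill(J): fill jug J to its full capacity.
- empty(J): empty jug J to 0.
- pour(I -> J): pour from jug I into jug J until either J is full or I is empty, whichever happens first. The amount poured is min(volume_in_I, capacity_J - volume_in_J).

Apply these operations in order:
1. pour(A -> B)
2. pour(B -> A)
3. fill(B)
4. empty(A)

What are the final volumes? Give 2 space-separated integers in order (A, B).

Answer: 0 8

Derivation:
Step 1: pour(A -> B) -> (A=0 B=5)
Step 2: pour(B -> A) -> (A=5 B=0)
Step 3: fill(B) -> (A=5 B=8)
Step 4: empty(A) -> (A=0 B=8)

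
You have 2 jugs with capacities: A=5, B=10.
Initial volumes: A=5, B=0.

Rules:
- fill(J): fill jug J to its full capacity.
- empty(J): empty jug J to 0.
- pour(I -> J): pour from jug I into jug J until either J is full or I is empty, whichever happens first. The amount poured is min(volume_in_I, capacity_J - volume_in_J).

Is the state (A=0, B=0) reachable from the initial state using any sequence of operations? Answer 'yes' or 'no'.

BFS from (A=5, B=0):
  1. empty(A) -> (A=0 B=0)
Target reached → yes.

Answer: yes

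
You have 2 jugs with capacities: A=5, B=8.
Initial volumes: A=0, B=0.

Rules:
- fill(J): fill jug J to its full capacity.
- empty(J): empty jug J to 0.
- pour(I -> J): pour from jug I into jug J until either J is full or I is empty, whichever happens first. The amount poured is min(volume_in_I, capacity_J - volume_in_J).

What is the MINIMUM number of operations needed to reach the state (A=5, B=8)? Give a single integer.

BFS from (A=0, B=0). One shortest path:
  1. fill(A) -> (A=5 B=0)
  2. fill(B) -> (A=5 B=8)
Reached target in 2 moves.

Answer: 2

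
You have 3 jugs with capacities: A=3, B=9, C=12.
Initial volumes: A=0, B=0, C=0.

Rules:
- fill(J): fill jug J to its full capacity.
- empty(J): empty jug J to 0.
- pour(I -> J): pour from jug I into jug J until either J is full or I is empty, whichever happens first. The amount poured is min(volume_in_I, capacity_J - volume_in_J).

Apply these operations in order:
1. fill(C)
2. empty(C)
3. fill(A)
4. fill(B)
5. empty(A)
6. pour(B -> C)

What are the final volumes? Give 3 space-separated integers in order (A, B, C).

Step 1: fill(C) -> (A=0 B=0 C=12)
Step 2: empty(C) -> (A=0 B=0 C=0)
Step 3: fill(A) -> (A=3 B=0 C=0)
Step 4: fill(B) -> (A=3 B=9 C=0)
Step 5: empty(A) -> (A=0 B=9 C=0)
Step 6: pour(B -> C) -> (A=0 B=0 C=9)

Answer: 0 0 9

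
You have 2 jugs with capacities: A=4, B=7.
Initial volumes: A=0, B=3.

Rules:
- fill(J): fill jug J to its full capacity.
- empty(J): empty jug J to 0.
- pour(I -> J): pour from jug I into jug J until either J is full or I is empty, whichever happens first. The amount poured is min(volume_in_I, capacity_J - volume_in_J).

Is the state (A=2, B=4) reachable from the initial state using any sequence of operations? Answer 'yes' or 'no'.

BFS explored all 22 reachable states.
Reachable set includes: (0,0), (0,1), (0,2), (0,3), (0,4), (0,5), (0,6), (0,7), (1,0), (1,7), (2,0), (2,7) ...
Target (A=2, B=4) not in reachable set → no.

Answer: no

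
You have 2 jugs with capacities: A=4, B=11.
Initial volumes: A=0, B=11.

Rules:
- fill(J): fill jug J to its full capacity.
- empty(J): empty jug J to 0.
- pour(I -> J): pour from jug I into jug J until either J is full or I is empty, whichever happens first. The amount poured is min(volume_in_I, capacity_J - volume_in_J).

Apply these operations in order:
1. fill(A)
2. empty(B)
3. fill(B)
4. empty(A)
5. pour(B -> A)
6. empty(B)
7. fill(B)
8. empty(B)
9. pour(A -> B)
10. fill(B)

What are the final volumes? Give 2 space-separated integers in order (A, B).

Step 1: fill(A) -> (A=4 B=11)
Step 2: empty(B) -> (A=4 B=0)
Step 3: fill(B) -> (A=4 B=11)
Step 4: empty(A) -> (A=0 B=11)
Step 5: pour(B -> A) -> (A=4 B=7)
Step 6: empty(B) -> (A=4 B=0)
Step 7: fill(B) -> (A=4 B=11)
Step 8: empty(B) -> (A=4 B=0)
Step 9: pour(A -> B) -> (A=0 B=4)
Step 10: fill(B) -> (A=0 B=11)

Answer: 0 11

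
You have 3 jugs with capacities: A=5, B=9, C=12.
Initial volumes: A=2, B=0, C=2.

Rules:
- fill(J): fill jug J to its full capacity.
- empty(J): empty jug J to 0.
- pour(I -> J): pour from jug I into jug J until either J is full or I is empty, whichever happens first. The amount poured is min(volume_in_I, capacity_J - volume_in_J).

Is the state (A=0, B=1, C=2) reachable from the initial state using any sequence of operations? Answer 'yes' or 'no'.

BFS from (A=2, B=0, C=2):
  1. fill(B) -> (A=2 B=9 C=2)
  2. pour(B -> A) -> (A=5 B=6 C=2)
  3. empty(A) -> (A=0 B=6 C=2)
  4. pour(B -> A) -> (A=5 B=1 C=2)
  5. empty(A) -> (A=0 B=1 C=2)
Target reached → yes.

Answer: yes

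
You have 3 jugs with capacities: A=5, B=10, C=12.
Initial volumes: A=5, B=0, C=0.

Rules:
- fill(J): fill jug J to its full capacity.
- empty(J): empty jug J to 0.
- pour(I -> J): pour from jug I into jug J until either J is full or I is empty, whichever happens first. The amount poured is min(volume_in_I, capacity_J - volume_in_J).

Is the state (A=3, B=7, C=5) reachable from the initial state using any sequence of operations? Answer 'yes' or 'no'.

BFS explored all 462 reachable states.
Reachable set includes: (0,0,0), (0,0,1), (0,0,2), (0,0,3), (0,0,4), (0,0,5), (0,0,6), (0,0,7), (0,0,8), (0,0,9), (0,0,10), (0,0,11) ...
Target (A=3, B=7, C=5) not in reachable set → no.

Answer: no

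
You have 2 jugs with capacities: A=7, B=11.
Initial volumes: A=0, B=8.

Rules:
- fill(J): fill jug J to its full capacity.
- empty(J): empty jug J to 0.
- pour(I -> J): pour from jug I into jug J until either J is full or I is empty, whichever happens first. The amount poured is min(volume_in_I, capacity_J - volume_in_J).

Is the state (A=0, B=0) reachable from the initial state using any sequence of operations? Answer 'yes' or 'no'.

Answer: yes

Derivation:
BFS from (A=0, B=8):
  1. empty(B) -> (A=0 B=0)
Target reached → yes.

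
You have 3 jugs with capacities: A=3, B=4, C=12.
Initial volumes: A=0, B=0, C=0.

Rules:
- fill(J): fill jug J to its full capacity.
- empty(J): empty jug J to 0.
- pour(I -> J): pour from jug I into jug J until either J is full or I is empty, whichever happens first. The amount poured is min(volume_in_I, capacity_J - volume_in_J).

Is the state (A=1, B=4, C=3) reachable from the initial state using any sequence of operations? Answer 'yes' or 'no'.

Answer: yes

Derivation:
BFS from (A=0, B=0, C=0):
  1. fill(B) -> (A=0 B=4 C=0)
  2. pour(B -> A) -> (A=3 B=1 C=0)
  3. pour(A -> C) -> (A=0 B=1 C=3)
  4. pour(B -> A) -> (A=1 B=0 C=3)
  5. fill(B) -> (A=1 B=4 C=3)
Target reached → yes.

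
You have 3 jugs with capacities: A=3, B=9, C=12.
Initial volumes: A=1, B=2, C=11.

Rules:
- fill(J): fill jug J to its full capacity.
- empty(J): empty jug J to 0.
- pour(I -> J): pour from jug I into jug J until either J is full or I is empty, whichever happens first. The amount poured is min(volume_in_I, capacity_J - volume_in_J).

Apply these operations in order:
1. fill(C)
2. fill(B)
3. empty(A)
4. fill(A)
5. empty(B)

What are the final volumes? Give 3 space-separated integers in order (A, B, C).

Step 1: fill(C) -> (A=1 B=2 C=12)
Step 2: fill(B) -> (A=1 B=9 C=12)
Step 3: empty(A) -> (A=0 B=9 C=12)
Step 4: fill(A) -> (A=3 B=9 C=12)
Step 5: empty(B) -> (A=3 B=0 C=12)

Answer: 3 0 12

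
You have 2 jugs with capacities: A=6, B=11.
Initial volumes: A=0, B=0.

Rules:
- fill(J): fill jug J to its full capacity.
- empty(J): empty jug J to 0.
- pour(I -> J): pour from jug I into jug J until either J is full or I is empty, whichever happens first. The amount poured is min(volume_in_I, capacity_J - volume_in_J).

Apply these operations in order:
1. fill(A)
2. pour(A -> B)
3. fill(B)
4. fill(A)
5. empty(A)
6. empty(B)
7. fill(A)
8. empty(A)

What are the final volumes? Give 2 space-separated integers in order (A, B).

Answer: 0 0

Derivation:
Step 1: fill(A) -> (A=6 B=0)
Step 2: pour(A -> B) -> (A=0 B=6)
Step 3: fill(B) -> (A=0 B=11)
Step 4: fill(A) -> (A=6 B=11)
Step 5: empty(A) -> (A=0 B=11)
Step 6: empty(B) -> (A=0 B=0)
Step 7: fill(A) -> (A=6 B=0)
Step 8: empty(A) -> (A=0 B=0)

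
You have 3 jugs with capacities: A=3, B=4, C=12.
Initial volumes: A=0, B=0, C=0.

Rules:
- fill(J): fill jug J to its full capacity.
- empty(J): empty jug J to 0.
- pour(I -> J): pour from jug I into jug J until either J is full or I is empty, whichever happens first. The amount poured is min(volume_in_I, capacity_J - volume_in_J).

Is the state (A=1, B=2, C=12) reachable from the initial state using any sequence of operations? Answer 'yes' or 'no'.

Answer: yes

Derivation:
BFS from (A=0, B=0, C=0):
  1. fill(C) -> (A=0 B=0 C=12)
  2. pour(C -> A) -> (A=3 B=0 C=9)
  3. pour(A -> B) -> (A=0 B=3 C=9)
  4. pour(C -> A) -> (A=3 B=3 C=6)
  5. pour(A -> B) -> (A=2 B=4 C=6)
  6. pour(B -> C) -> (A=2 B=0 C=10)
  7. pour(A -> B) -> (A=0 B=2 C=10)
  8. fill(A) -> (A=3 B=2 C=10)
  9. pour(A -> C) -> (A=1 B=2 C=12)
Target reached → yes.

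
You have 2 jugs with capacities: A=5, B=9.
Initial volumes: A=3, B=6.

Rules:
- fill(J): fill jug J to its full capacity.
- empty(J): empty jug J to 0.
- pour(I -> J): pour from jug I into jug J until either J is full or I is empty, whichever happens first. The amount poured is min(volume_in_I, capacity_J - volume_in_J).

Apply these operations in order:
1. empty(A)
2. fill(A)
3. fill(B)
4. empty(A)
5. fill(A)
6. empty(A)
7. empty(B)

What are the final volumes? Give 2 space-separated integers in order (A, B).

Answer: 0 0

Derivation:
Step 1: empty(A) -> (A=0 B=6)
Step 2: fill(A) -> (A=5 B=6)
Step 3: fill(B) -> (A=5 B=9)
Step 4: empty(A) -> (A=0 B=9)
Step 5: fill(A) -> (A=5 B=9)
Step 6: empty(A) -> (A=0 B=9)
Step 7: empty(B) -> (A=0 B=0)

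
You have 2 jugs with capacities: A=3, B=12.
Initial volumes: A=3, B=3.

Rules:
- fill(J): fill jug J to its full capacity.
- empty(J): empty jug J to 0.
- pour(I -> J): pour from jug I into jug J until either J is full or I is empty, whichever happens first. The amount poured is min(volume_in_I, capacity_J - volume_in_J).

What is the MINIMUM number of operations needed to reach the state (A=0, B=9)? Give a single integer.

BFS from (A=3, B=3). One shortest path:
  1. pour(A -> B) -> (A=0 B=6)
  2. fill(A) -> (A=3 B=6)
  3. pour(A -> B) -> (A=0 B=9)
Reached target in 3 moves.

Answer: 3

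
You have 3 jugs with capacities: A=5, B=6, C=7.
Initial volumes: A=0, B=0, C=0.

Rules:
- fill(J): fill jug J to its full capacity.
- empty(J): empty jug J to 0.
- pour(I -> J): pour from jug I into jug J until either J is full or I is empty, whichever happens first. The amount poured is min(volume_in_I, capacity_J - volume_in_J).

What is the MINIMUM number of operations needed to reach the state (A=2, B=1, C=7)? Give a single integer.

Answer: 7

Derivation:
BFS from (A=0, B=0, C=0). One shortest path:
  1. fill(A) -> (A=5 B=0 C=0)
  2. pour(A -> B) -> (A=0 B=5 C=0)
  3. fill(A) -> (A=5 B=5 C=0)
  4. pour(A -> B) -> (A=4 B=6 C=0)
  5. pour(A -> C) -> (A=0 B=6 C=4)
  6. pour(B -> A) -> (A=5 B=1 C=4)
  7. pour(A -> C) -> (A=2 B=1 C=7)
Reached target in 7 moves.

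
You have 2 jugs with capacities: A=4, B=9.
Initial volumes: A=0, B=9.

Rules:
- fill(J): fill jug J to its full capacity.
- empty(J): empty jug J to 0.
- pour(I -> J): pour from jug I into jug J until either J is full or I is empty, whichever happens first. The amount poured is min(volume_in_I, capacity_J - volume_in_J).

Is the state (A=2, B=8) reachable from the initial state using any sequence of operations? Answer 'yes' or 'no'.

Answer: no

Derivation:
BFS explored all 26 reachable states.
Reachable set includes: (0,0), (0,1), (0,2), (0,3), (0,4), (0,5), (0,6), (0,7), (0,8), (0,9), (1,0), (1,9) ...
Target (A=2, B=8) not in reachable set → no.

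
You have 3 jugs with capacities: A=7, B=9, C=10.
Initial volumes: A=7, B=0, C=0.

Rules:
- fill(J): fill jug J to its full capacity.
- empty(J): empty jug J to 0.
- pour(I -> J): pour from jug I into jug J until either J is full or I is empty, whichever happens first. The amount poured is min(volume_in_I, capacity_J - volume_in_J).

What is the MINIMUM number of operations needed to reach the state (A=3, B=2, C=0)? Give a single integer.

Answer: 8

Derivation:
BFS from (A=7, B=0, C=0). One shortest path:
  1. empty(A) -> (A=0 B=0 C=0)
  2. fill(B) -> (A=0 B=9 C=0)
  3. fill(C) -> (A=0 B=9 C=10)
  4. pour(B -> A) -> (A=7 B=2 C=10)
  5. empty(A) -> (A=0 B=2 C=10)
  6. pour(C -> A) -> (A=7 B=2 C=3)
  7. empty(A) -> (A=0 B=2 C=3)
  8. pour(C -> A) -> (A=3 B=2 C=0)
Reached target in 8 moves.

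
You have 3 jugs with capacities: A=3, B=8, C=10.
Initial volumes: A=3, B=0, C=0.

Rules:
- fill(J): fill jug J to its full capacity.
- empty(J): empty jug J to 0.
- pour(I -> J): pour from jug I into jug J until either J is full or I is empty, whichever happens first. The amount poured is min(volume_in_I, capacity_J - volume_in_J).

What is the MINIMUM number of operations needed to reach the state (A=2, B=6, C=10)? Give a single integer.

Answer: 7

Derivation:
BFS from (A=3, B=0, C=0). One shortest path:
  1. empty(A) -> (A=0 B=0 C=0)
  2. fill(C) -> (A=0 B=0 C=10)
  3. pour(C -> B) -> (A=0 B=8 C=2)
  4. pour(C -> A) -> (A=2 B=8 C=0)
  5. pour(B -> C) -> (A=2 B=0 C=8)
  6. fill(B) -> (A=2 B=8 C=8)
  7. pour(B -> C) -> (A=2 B=6 C=10)
Reached target in 7 moves.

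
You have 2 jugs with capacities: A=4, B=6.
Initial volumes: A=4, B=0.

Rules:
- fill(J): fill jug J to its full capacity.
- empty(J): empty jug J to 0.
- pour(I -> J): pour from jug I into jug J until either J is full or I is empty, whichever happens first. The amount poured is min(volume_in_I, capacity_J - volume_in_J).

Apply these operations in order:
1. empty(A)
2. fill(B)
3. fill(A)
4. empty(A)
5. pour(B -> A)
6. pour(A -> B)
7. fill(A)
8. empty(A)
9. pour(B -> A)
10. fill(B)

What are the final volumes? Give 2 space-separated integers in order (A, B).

Answer: 4 6

Derivation:
Step 1: empty(A) -> (A=0 B=0)
Step 2: fill(B) -> (A=0 B=6)
Step 3: fill(A) -> (A=4 B=6)
Step 4: empty(A) -> (A=0 B=6)
Step 5: pour(B -> A) -> (A=4 B=2)
Step 6: pour(A -> B) -> (A=0 B=6)
Step 7: fill(A) -> (A=4 B=6)
Step 8: empty(A) -> (A=0 B=6)
Step 9: pour(B -> A) -> (A=4 B=2)
Step 10: fill(B) -> (A=4 B=6)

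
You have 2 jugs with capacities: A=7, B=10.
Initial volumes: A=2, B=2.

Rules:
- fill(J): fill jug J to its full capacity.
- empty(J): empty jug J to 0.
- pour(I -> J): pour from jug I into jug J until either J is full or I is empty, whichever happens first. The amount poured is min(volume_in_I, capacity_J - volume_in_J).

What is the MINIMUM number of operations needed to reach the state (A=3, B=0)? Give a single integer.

Answer: 5

Derivation:
BFS from (A=2, B=2). One shortest path:
  1. empty(A) -> (A=0 B=2)
  2. fill(B) -> (A=0 B=10)
  3. pour(B -> A) -> (A=7 B=3)
  4. empty(A) -> (A=0 B=3)
  5. pour(B -> A) -> (A=3 B=0)
Reached target in 5 moves.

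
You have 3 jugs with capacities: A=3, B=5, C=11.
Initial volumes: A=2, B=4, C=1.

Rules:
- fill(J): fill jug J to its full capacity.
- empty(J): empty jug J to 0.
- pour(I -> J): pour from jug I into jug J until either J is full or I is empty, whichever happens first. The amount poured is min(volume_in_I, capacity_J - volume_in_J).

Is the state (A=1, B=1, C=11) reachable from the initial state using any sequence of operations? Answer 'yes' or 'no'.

Answer: yes

Derivation:
BFS from (A=2, B=4, C=1):
  1. pour(A -> B) -> (A=1 B=5 C=1)
  2. empty(B) -> (A=1 B=0 C=1)
  3. pour(C -> B) -> (A=1 B=1 C=0)
  4. fill(C) -> (A=1 B=1 C=11)
Target reached → yes.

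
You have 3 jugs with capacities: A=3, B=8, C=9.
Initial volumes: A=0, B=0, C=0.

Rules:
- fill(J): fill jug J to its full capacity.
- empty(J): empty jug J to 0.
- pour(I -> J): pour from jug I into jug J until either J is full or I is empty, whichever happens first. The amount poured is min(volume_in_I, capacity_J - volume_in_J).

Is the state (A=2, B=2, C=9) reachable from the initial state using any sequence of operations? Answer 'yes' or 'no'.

Answer: yes

Derivation:
BFS from (A=0, B=0, C=0):
  1. fill(B) -> (A=0 B=8 C=0)
  2. pour(B -> C) -> (A=0 B=0 C=8)
  3. fill(B) -> (A=0 B=8 C=8)
  4. pour(B -> A) -> (A=3 B=5 C=8)
  5. empty(A) -> (A=0 B=5 C=8)
  6. pour(B -> A) -> (A=3 B=2 C=8)
  7. pour(A -> C) -> (A=2 B=2 C=9)
Target reached → yes.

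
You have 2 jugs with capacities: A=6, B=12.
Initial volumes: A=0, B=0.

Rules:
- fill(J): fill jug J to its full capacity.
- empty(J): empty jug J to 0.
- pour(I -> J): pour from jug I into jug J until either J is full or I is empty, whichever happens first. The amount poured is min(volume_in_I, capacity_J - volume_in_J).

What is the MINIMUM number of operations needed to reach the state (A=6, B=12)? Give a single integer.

BFS from (A=0, B=0). One shortest path:
  1. fill(A) -> (A=6 B=0)
  2. fill(B) -> (A=6 B=12)
Reached target in 2 moves.

Answer: 2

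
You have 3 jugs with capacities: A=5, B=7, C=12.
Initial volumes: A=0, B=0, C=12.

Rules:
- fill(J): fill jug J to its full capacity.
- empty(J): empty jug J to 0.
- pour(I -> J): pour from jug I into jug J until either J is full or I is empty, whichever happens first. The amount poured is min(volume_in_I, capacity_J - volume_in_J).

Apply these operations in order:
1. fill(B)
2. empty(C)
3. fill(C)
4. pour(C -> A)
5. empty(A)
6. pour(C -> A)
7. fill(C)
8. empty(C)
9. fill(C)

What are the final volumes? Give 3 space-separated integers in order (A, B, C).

Answer: 5 7 12

Derivation:
Step 1: fill(B) -> (A=0 B=7 C=12)
Step 2: empty(C) -> (A=0 B=7 C=0)
Step 3: fill(C) -> (A=0 B=7 C=12)
Step 4: pour(C -> A) -> (A=5 B=7 C=7)
Step 5: empty(A) -> (A=0 B=7 C=7)
Step 6: pour(C -> A) -> (A=5 B=7 C=2)
Step 7: fill(C) -> (A=5 B=7 C=12)
Step 8: empty(C) -> (A=5 B=7 C=0)
Step 9: fill(C) -> (A=5 B=7 C=12)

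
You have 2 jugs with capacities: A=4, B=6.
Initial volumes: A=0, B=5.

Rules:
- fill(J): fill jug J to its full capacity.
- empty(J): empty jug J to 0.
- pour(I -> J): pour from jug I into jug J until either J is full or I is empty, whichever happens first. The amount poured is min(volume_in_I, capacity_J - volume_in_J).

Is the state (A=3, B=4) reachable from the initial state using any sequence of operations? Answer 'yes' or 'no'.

BFS explored all 20 reachable states.
Reachable set includes: (0,0), (0,1), (0,2), (0,3), (0,4), (0,5), (0,6), (1,0), (1,6), (2,0), (2,6), (3,0) ...
Target (A=3, B=4) not in reachable set → no.

Answer: no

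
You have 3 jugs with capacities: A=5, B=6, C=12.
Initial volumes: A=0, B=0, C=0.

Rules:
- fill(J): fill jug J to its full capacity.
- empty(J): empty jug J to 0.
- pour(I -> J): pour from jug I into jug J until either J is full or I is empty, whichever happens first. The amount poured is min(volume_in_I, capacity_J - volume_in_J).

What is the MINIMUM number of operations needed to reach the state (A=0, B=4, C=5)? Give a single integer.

Answer: 8

Derivation:
BFS from (A=0, B=0, C=0). One shortest path:
  1. fill(A) -> (A=5 B=0 C=0)
  2. pour(A -> B) -> (A=0 B=5 C=0)
  3. fill(A) -> (A=5 B=5 C=0)
  4. pour(A -> B) -> (A=4 B=6 C=0)
  5. empty(B) -> (A=4 B=0 C=0)
  6. pour(A -> B) -> (A=0 B=4 C=0)
  7. fill(A) -> (A=5 B=4 C=0)
  8. pour(A -> C) -> (A=0 B=4 C=5)
Reached target in 8 moves.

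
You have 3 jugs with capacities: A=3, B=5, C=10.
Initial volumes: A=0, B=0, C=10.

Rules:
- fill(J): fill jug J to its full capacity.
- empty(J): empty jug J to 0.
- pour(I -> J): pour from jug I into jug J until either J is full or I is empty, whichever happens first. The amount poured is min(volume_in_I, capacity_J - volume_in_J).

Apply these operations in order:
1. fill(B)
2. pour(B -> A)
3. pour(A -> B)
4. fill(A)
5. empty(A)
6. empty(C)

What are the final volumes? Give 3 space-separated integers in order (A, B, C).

Step 1: fill(B) -> (A=0 B=5 C=10)
Step 2: pour(B -> A) -> (A=3 B=2 C=10)
Step 3: pour(A -> B) -> (A=0 B=5 C=10)
Step 4: fill(A) -> (A=3 B=5 C=10)
Step 5: empty(A) -> (A=0 B=5 C=10)
Step 6: empty(C) -> (A=0 B=5 C=0)

Answer: 0 5 0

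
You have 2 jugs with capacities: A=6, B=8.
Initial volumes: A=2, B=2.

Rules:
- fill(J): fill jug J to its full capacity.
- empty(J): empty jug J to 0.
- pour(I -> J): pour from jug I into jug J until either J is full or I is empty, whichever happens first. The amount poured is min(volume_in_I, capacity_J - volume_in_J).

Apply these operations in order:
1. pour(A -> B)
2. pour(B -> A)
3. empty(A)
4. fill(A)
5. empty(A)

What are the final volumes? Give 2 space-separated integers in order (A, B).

Step 1: pour(A -> B) -> (A=0 B=4)
Step 2: pour(B -> A) -> (A=4 B=0)
Step 3: empty(A) -> (A=0 B=0)
Step 4: fill(A) -> (A=6 B=0)
Step 5: empty(A) -> (A=0 B=0)

Answer: 0 0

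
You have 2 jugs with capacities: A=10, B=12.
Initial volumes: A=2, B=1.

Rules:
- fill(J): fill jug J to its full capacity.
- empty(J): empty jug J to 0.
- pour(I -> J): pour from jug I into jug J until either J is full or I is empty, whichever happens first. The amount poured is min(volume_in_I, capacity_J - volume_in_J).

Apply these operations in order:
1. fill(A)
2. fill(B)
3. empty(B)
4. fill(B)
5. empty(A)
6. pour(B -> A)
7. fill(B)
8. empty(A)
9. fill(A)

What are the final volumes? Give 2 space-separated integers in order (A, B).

Answer: 10 12

Derivation:
Step 1: fill(A) -> (A=10 B=1)
Step 2: fill(B) -> (A=10 B=12)
Step 3: empty(B) -> (A=10 B=0)
Step 4: fill(B) -> (A=10 B=12)
Step 5: empty(A) -> (A=0 B=12)
Step 6: pour(B -> A) -> (A=10 B=2)
Step 7: fill(B) -> (A=10 B=12)
Step 8: empty(A) -> (A=0 B=12)
Step 9: fill(A) -> (A=10 B=12)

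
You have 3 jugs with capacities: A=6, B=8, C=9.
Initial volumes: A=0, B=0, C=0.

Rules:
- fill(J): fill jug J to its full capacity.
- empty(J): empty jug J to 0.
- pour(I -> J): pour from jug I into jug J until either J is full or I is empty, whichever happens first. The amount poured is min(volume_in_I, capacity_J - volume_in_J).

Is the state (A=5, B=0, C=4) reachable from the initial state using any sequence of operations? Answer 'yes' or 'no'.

Answer: yes

Derivation:
BFS from (A=0, B=0, C=0):
  1. fill(C) -> (A=0 B=0 C=9)
  2. pour(C -> B) -> (A=0 B=8 C=1)
  3. pour(C -> A) -> (A=1 B=8 C=0)
  4. pour(B -> C) -> (A=1 B=0 C=8)
  5. fill(B) -> (A=1 B=8 C=8)
  6. pour(B -> A) -> (A=6 B=3 C=8)
  7. pour(A -> C) -> (A=5 B=3 C=9)
  8. pour(C -> B) -> (A=5 B=8 C=4)
  9. empty(B) -> (A=5 B=0 C=4)
Target reached → yes.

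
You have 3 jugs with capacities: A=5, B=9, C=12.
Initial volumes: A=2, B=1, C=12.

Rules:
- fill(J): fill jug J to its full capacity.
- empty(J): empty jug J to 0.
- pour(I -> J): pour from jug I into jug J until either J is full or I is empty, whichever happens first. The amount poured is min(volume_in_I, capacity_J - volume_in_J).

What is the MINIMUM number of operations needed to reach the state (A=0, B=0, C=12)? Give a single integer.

BFS from (A=2, B=1, C=12). One shortest path:
  1. empty(A) -> (A=0 B=1 C=12)
  2. empty(B) -> (A=0 B=0 C=12)
Reached target in 2 moves.

Answer: 2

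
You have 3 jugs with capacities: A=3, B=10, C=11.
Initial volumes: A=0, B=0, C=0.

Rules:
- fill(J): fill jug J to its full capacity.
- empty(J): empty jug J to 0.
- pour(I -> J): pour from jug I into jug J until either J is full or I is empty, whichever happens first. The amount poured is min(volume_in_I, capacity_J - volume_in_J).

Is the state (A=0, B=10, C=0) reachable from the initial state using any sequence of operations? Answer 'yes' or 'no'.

BFS from (A=0, B=0, C=0):
  1. fill(B) -> (A=0 B=10 C=0)
Target reached → yes.

Answer: yes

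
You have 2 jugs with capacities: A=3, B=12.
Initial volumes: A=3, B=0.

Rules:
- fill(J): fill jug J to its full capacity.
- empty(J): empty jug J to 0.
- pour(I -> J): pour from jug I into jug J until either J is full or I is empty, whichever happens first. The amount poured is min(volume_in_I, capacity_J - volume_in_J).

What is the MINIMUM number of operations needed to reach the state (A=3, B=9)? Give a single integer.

Answer: 3

Derivation:
BFS from (A=3, B=0). One shortest path:
  1. empty(A) -> (A=0 B=0)
  2. fill(B) -> (A=0 B=12)
  3. pour(B -> A) -> (A=3 B=9)
Reached target in 3 moves.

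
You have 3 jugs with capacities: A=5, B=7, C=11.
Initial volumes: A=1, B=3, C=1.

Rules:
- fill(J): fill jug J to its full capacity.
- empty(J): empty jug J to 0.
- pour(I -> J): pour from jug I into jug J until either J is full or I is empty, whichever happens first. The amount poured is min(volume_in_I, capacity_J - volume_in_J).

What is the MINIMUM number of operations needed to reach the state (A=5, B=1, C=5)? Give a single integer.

BFS from (A=1, B=3, C=1). One shortest path:
  1. fill(A) -> (A=5 B=3 C=1)
  2. empty(B) -> (A=5 B=0 C=1)
  3. pour(C -> B) -> (A=5 B=1 C=0)
  4. pour(A -> C) -> (A=0 B=1 C=5)
  5. fill(A) -> (A=5 B=1 C=5)
Reached target in 5 moves.

Answer: 5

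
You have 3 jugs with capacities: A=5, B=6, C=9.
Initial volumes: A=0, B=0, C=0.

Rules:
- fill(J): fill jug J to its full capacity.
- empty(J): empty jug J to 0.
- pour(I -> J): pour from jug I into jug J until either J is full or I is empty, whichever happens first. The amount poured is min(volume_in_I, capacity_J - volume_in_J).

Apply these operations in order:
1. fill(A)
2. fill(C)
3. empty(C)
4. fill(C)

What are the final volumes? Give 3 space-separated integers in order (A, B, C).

Answer: 5 0 9

Derivation:
Step 1: fill(A) -> (A=5 B=0 C=0)
Step 2: fill(C) -> (A=5 B=0 C=9)
Step 3: empty(C) -> (A=5 B=0 C=0)
Step 4: fill(C) -> (A=5 B=0 C=9)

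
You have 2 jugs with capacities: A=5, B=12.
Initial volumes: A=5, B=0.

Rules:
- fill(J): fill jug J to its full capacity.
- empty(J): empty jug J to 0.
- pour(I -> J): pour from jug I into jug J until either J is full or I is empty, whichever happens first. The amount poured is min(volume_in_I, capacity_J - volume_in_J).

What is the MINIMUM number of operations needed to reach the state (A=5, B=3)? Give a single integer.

Answer: 8

Derivation:
BFS from (A=5, B=0). One shortest path:
  1. pour(A -> B) -> (A=0 B=5)
  2. fill(A) -> (A=5 B=5)
  3. pour(A -> B) -> (A=0 B=10)
  4. fill(A) -> (A=5 B=10)
  5. pour(A -> B) -> (A=3 B=12)
  6. empty(B) -> (A=3 B=0)
  7. pour(A -> B) -> (A=0 B=3)
  8. fill(A) -> (A=5 B=3)
Reached target in 8 moves.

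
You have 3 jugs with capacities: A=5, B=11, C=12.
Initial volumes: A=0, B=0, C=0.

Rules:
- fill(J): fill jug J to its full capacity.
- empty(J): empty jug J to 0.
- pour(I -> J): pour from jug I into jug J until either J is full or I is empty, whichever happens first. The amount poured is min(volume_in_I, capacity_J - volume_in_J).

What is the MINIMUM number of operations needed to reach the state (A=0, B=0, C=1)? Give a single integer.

Answer: 3

Derivation:
BFS from (A=0, B=0, C=0). One shortest path:
  1. fill(C) -> (A=0 B=0 C=12)
  2. pour(C -> B) -> (A=0 B=11 C=1)
  3. empty(B) -> (A=0 B=0 C=1)
Reached target in 3 moves.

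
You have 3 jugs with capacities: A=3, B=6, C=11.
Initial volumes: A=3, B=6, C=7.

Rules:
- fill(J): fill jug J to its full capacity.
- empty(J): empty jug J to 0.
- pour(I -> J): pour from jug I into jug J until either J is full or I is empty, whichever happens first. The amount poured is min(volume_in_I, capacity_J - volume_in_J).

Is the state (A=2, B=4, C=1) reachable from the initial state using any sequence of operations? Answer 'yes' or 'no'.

Answer: no

Derivation:
BFS explored all 236 reachable states.
Reachable set includes: (0,0,0), (0,0,1), (0,0,2), (0,0,3), (0,0,4), (0,0,5), (0,0,6), (0,0,7), (0,0,8), (0,0,9), (0,0,10), (0,0,11) ...
Target (A=2, B=4, C=1) not in reachable set → no.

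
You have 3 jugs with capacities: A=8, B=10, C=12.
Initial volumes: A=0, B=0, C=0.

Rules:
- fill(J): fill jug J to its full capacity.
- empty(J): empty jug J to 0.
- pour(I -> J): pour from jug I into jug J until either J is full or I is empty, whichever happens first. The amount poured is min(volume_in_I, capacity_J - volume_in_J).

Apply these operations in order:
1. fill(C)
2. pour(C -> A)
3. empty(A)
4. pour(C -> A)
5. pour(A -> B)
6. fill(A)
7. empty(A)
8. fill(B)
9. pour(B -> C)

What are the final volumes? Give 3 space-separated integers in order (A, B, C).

Answer: 0 0 10

Derivation:
Step 1: fill(C) -> (A=0 B=0 C=12)
Step 2: pour(C -> A) -> (A=8 B=0 C=4)
Step 3: empty(A) -> (A=0 B=0 C=4)
Step 4: pour(C -> A) -> (A=4 B=0 C=0)
Step 5: pour(A -> B) -> (A=0 B=4 C=0)
Step 6: fill(A) -> (A=8 B=4 C=0)
Step 7: empty(A) -> (A=0 B=4 C=0)
Step 8: fill(B) -> (A=0 B=10 C=0)
Step 9: pour(B -> C) -> (A=0 B=0 C=10)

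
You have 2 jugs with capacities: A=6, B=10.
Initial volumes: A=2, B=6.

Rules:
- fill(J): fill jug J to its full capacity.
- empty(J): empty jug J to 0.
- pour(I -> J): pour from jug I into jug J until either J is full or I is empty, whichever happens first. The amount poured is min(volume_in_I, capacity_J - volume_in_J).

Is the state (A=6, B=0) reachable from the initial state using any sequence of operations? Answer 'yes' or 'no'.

Answer: yes

Derivation:
BFS from (A=2, B=6):
  1. fill(A) -> (A=6 B=6)
  2. empty(B) -> (A=6 B=0)
Target reached → yes.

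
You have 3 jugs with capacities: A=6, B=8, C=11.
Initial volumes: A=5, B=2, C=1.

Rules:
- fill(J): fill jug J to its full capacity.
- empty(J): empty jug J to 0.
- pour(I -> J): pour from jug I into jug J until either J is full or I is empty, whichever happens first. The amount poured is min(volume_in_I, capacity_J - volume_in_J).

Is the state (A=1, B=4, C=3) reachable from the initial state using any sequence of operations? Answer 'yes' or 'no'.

BFS explored all 407 reachable states.
Reachable set includes: (0,0,0), (0,0,1), (0,0,2), (0,0,3), (0,0,4), (0,0,5), (0,0,6), (0,0,7), (0,0,8), (0,0,9), (0,0,10), (0,0,11) ...
Target (A=1, B=4, C=3) not in reachable set → no.

Answer: no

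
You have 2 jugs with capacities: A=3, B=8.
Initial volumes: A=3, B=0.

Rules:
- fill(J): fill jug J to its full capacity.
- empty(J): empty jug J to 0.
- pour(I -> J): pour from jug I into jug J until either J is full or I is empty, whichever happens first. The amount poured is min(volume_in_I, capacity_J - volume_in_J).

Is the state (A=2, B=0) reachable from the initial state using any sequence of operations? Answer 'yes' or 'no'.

BFS from (A=3, B=0):
  1. empty(A) -> (A=0 B=0)
  2. fill(B) -> (A=0 B=8)
  3. pour(B -> A) -> (A=3 B=5)
  4. empty(A) -> (A=0 B=5)
  5. pour(B -> A) -> (A=3 B=2)
  6. empty(A) -> (A=0 B=2)
  7. pour(B -> A) -> (A=2 B=0)
Target reached → yes.

Answer: yes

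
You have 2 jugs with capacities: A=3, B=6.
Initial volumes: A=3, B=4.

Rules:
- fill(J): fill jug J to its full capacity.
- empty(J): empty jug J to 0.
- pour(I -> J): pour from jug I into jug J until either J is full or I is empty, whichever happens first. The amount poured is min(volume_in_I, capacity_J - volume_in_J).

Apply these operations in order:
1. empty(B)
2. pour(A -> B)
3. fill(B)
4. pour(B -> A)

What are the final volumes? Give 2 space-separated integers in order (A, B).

Answer: 3 3

Derivation:
Step 1: empty(B) -> (A=3 B=0)
Step 2: pour(A -> B) -> (A=0 B=3)
Step 3: fill(B) -> (A=0 B=6)
Step 4: pour(B -> A) -> (A=3 B=3)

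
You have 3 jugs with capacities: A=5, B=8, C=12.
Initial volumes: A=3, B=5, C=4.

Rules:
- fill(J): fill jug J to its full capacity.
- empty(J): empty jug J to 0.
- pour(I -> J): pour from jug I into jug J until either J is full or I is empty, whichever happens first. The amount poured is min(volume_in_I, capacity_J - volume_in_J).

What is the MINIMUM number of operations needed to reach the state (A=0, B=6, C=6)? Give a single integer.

Answer: 3

Derivation:
BFS from (A=3, B=5, C=4). One shortest path:
  1. pour(C -> B) -> (A=3 B=8 C=1)
  2. pour(B -> A) -> (A=5 B=6 C=1)
  3. pour(A -> C) -> (A=0 B=6 C=6)
Reached target in 3 moves.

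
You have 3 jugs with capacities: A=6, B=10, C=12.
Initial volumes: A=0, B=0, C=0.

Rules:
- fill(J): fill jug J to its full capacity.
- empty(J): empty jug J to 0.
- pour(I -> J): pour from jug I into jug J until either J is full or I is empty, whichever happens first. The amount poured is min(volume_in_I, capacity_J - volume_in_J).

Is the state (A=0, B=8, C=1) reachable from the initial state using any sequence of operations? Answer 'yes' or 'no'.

BFS explored all 128 reachable states.
Reachable set includes: (0,0,0), (0,0,2), (0,0,4), (0,0,6), (0,0,8), (0,0,10), (0,0,12), (0,2,0), (0,2,2), (0,2,4), (0,2,6), (0,2,8) ...
Target (A=0, B=8, C=1) not in reachable set → no.

Answer: no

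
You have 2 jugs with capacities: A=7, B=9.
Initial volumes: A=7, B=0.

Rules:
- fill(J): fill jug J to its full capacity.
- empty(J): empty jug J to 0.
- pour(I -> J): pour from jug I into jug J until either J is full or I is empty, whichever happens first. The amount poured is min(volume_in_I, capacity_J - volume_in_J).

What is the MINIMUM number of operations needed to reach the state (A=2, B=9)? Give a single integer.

BFS from (A=7, B=0). One shortest path:
  1. empty(A) -> (A=0 B=0)
  2. fill(B) -> (A=0 B=9)
  3. pour(B -> A) -> (A=7 B=2)
  4. empty(A) -> (A=0 B=2)
  5. pour(B -> A) -> (A=2 B=0)
  6. fill(B) -> (A=2 B=9)
Reached target in 6 moves.

Answer: 6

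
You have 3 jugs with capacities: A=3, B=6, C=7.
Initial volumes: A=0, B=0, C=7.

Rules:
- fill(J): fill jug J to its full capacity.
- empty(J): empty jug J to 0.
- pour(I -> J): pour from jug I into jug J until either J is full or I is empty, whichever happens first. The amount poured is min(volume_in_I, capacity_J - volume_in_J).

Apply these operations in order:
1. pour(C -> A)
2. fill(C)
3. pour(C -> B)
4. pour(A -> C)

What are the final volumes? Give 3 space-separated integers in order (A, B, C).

Step 1: pour(C -> A) -> (A=3 B=0 C=4)
Step 2: fill(C) -> (A=3 B=0 C=7)
Step 3: pour(C -> B) -> (A=3 B=6 C=1)
Step 4: pour(A -> C) -> (A=0 B=6 C=4)

Answer: 0 6 4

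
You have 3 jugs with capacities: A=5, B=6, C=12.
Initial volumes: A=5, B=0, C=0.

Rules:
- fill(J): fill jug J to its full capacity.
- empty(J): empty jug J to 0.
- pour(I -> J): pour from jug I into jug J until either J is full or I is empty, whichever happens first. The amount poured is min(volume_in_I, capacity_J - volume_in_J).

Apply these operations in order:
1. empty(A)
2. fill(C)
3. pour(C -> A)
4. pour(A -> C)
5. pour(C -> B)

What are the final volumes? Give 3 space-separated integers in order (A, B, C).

Step 1: empty(A) -> (A=0 B=0 C=0)
Step 2: fill(C) -> (A=0 B=0 C=12)
Step 3: pour(C -> A) -> (A=5 B=0 C=7)
Step 4: pour(A -> C) -> (A=0 B=0 C=12)
Step 5: pour(C -> B) -> (A=0 B=6 C=6)

Answer: 0 6 6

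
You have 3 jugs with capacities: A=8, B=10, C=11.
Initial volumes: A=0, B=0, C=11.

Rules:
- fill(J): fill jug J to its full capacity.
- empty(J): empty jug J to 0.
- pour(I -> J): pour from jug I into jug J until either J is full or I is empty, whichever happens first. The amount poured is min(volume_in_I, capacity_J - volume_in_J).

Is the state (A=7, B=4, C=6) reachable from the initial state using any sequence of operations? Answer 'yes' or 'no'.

BFS explored all 558 reachable states.
Reachable set includes: (0,0,0), (0,0,1), (0,0,2), (0,0,3), (0,0,4), (0,0,5), (0,0,6), (0,0,7), (0,0,8), (0,0,9), (0,0,10), (0,0,11) ...
Target (A=7, B=4, C=6) not in reachable set → no.

Answer: no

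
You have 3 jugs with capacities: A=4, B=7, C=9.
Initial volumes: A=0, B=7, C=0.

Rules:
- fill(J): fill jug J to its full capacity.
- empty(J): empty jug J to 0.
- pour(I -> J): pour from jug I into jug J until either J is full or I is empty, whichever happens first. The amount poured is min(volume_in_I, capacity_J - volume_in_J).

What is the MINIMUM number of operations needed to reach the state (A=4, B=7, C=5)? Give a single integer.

Answer: 2

Derivation:
BFS from (A=0, B=7, C=0). One shortest path:
  1. fill(C) -> (A=0 B=7 C=9)
  2. pour(C -> A) -> (A=4 B=7 C=5)
Reached target in 2 moves.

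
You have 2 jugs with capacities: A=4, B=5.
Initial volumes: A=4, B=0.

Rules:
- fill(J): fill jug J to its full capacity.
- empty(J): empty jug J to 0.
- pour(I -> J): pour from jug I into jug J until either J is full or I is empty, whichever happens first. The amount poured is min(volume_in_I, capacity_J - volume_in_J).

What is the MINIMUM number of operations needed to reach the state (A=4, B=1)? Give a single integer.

BFS from (A=4, B=0). One shortest path:
  1. empty(A) -> (A=0 B=0)
  2. fill(B) -> (A=0 B=5)
  3. pour(B -> A) -> (A=4 B=1)
Reached target in 3 moves.

Answer: 3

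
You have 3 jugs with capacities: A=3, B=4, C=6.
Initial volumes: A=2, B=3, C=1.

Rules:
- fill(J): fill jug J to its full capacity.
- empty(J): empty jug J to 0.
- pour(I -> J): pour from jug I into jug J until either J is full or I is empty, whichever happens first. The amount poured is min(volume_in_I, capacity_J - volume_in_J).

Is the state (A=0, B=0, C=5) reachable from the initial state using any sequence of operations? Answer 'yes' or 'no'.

BFS from (A=2, B=3, C=1):
  1. empty(A) -> (A=0 B=3 C=1)
  2. fill(B) -> (A=0 B=4 C=1)
  3. pour(B -> C) -> (A=0 B=0 C=5)
Target reached → yes.

Answer: yes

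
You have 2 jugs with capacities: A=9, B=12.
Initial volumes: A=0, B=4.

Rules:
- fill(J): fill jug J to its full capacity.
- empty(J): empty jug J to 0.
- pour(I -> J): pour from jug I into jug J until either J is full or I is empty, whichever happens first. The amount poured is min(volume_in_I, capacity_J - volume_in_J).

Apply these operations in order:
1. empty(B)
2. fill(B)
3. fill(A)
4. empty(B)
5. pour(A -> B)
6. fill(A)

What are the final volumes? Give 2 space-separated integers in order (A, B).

Step 1: empty(B) -> (A=0 B=0)
Step 2: fill(B) -> (A=0 B=12)
Step 3: fill(A) -> (A=9 B=12)
Step 4: empty(B) -> (A=9 B=0)
Step 5: pour(A -> B) -> (A=0 B=9)
Step 6: fill(A) -> (A=9 B=9)

Answer: 9 9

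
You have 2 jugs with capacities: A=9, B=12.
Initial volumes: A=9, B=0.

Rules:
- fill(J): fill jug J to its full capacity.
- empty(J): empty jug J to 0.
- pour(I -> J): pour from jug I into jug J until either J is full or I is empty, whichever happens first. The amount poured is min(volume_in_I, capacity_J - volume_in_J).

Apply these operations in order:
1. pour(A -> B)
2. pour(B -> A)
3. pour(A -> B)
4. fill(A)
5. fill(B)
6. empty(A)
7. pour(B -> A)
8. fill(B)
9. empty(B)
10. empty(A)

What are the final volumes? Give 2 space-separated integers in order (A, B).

Step 1: pour(A -> B) -> (A=0 B=9)
Step 2: pour(B -> A) -> (A=9 B=0)
Step 3: pour(A -> B) -> (A=0 B=9)
Step 4: fill(A) -> (A=9 B=9)
Step 5: fill(B) -> (A=9 B=12)
Step 6: empty(A) -> (A=0 B=12)
Step 7: pour(B -> A) -> (A=9 B=3)
Step 8: fill(B) -> (A=9 B=12)
Step 9: empty(B) -> (A=9 B=0)
Step 10: empty(A) -> (A=0 B=0)

Answer: 0 0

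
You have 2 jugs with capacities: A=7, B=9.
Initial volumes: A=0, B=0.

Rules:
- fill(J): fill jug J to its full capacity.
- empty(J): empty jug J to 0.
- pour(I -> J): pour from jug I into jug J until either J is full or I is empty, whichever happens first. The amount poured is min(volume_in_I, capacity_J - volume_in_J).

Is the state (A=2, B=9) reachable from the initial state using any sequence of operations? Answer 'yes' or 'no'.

Answer: yes

Derivation:
BFS from (A=0, B=0):
  1. fill(B) -> (A=0 B=9)
  2. pour(B -> A) -> (A=7 B=2)
  3. empty(A) -> (A=0 B=2)
  4. pour(B -> A) -> (A=2 B=0)
  5. fill(B) -> (A=2 B=9)
Target reached → yes.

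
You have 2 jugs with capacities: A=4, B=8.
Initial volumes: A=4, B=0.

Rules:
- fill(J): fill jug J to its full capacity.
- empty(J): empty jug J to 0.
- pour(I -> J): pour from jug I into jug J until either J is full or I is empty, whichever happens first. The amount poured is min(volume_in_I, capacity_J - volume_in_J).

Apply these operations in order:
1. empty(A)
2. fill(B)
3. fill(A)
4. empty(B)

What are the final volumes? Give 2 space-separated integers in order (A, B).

Answer: 4 0

Derivation:
Step 1: empty(A) -> (A=0 B=0)
Step 2: fill(B) -> (A=0 B=8)
Step 3: fill(A) -> (A=4 B=8)
Step 4: empty(B) -> (A=4 B=0)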